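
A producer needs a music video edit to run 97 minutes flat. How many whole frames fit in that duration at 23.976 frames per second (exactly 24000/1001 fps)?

139540 frames

97 min = 5820 s.
Frames = 5820 × 24000/1001 = 139680000/1001 ≈ 139540.4595.
Complete frames: 139540.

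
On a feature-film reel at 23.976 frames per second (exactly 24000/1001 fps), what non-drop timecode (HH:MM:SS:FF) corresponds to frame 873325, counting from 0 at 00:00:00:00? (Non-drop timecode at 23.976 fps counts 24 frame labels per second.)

873325 ÷ 24 = 36388 full seconds, remainder 13 frames.
36388 s = 10 h 6 min 28 s.
Timecode: 10:06:28:13.

10:06:28:13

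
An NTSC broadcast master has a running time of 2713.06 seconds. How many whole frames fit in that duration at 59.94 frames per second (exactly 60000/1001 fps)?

162620 frames

Frames = 2713.06 × 60000/1001 = 23254800/143 ≈ 162620.9790.
Complete frames: 162620.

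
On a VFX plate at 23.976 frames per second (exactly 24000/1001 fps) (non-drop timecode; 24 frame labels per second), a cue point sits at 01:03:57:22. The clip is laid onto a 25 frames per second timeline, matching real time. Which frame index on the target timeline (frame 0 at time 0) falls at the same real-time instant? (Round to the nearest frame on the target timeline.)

frame 96044

Source frame index: (1×3600 + 3×60 + 57) × 24 + 22 = 92110.
Real time: 92110 / (24000/1001) = 9220211/2400 s.
Target frame: (9220211/2400) × (25) = 9220211/96 ≈ 96043.865 → 96044.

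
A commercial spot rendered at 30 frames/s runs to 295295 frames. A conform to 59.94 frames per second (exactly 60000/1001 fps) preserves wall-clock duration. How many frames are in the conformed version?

Target frames = source frames × (target rate / source rate) = 295295 × (60000/1001)/(30) = 295295 × 2000/1001 = 590000.

590000 frames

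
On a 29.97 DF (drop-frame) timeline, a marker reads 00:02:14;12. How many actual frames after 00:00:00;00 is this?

Complete 10-minute blocks: 0, each 17982 frames → 0.
Remaining 2 whole minutes in the current block: 1800 + 1 × 1798 = 3598 frames.
Within the current minute: 14 × 30 + 12 − 2 = 430 (labels ;00/;01 skipped at this minute). Total = 0 + 3598 + 430 = 4028.

4028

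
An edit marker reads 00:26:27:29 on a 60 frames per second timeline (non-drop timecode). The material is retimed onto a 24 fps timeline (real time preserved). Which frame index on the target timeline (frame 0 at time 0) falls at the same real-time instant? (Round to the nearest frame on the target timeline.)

Source frame index: (0×3600 + 26×60 + 27) × 60 + 29 = 95249.
Real time: 95249 / (60) = 95249/60 s.
Target frame: (95249/60) × (24) = 190498/5 ≈ 38099.600 → 38100.

frame 38100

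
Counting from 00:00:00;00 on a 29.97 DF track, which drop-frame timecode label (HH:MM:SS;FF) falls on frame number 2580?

00:01:26;02

Each 10-minute DF block holds 10 × 60 × 30 − 9 × 2 = 17982 frames. 2580 ÷ 17982 → 0 full blocks, remainder 2580.
Within the partial block the first minute is 1800 frames and each further minute 1798, so 1 further minute boundary passed. Total skipped labels = 18 × 0 + 2 × 1 = 2.
Non-drop label index = 2580 + 2 = 2582; at 30 labels/s that is 00:01:26:02, i.e. DF 00:01:26;02.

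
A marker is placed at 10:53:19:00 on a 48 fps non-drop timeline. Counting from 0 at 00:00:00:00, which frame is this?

Total seconds to the label: (10 × 3600 + 53 × 60 + 19) = 39199.
Frame index = 39199 × 48 + 0 = 1881552.

1881552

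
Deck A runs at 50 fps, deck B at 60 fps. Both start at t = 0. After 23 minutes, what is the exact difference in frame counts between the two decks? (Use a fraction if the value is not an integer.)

13800 frames

23 min = 1380 s.
A emits 50 × 1380 = 69000 frames; B emits 60 × 1380 = 82800.
Difference = 13800 frames; B is ahead of A.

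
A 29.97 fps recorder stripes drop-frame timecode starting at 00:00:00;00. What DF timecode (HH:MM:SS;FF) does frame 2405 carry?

00:01:20;07

Each 10-minute DF block holds 10 × 60 × 30 − 9 × 2 = 17982 frames. 2405 ÷ 17982 → 0 full blocks, remainder 2405.
Within the partial block the first minute is 1800 frames and each further minute 1798, so 1 further minute boundary passed. Total skipped labels = 18 × 0 + 2 × 1 = 2.
Non-drop label index = 2405 + 2 = 2407; at 30 labels/s that is 00:01:20:07, i.e. DF 00:01:20;07.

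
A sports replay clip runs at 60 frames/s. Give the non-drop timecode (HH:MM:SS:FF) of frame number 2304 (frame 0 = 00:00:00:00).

2304 ÷ 60 = 38 full seconds, remainder 24 frames.
38 s = 0 h 0 min 38 s.
Timecode: 00:00:38:24.

00:00:38:24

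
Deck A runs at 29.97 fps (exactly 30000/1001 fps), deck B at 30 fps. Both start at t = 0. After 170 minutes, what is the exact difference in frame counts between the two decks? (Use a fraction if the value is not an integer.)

306000/1001 frames

170 min = 10200 s.
A emits 30000/1001 × 10200 = 306000000/1001 frames; B emits 30 × 10200 = 306000.
Difference = 306000/1001 frames (≈ 305.6943); B is ahead of A.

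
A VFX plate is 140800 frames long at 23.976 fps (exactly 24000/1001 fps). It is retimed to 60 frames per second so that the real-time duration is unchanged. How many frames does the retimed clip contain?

352352 frames

Target frames = source frames × (target rate / source rate) = 140800 × (60)/(24000/1001) = 140800 × 1001/400 = 352352.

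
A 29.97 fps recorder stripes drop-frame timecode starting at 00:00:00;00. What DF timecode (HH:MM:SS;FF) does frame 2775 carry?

Each 10-minute DF block holds 10 × 60 × 30 − 9 × 2 = 17982 frames. 2775 ÷ 17982 → 0 full blocks, remainder 2775.
Within the partial block the first minute is 1800 frames and each further minute 1798, so 1 further minute boundary passed. Total skipped labels = 18 × 0 + 2 × 1 = 2.
Non-drop label index = 2775 + 2 = 2777; at 30 labels/s that is 00:01:32:17, i.e. DF 00:01:32;17.

00:01:32;17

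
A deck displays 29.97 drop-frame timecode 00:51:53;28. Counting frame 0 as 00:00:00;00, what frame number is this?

As if non-drop at 30 labels/s: (0 × 3600 + 51 × 60 + 53) × 30 + 28 = 93418.
Minute boundaries passed: 51; those not divisible by 10: 51 − 5 = 46; dropped labels = 2 × 46 = 92.
Actual frame index = 93418 − 92 = 93326.

93326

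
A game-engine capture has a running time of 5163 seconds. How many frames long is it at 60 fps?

309780 frames

Frames = 5163 × 60 = 309780.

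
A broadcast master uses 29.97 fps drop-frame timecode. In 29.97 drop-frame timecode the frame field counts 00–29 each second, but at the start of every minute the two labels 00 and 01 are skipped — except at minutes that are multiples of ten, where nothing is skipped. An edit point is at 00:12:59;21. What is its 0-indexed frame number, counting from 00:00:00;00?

Complete 10-minute blocks: 1, each 17982 frames → 17982.
Remaining 2 whole minutes in the current block: 1800 + 1 × 1798 = 3598 frames.
Within the current minute: 59 × 30 + 21 − 2 = 1789 (labels ;00/;01 skipped at this minute). Total = 17982 + 3598 + 1789 = 23369.

23369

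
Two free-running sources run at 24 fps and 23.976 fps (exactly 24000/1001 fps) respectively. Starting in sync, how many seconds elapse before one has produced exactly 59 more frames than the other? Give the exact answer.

59059/24 seconds

The gap grows by |24000/1001 − 24| = 24/1001 frames per second.
Time for a 59-frame gap: 59 ÷ (24/1001) = 59059/24 s.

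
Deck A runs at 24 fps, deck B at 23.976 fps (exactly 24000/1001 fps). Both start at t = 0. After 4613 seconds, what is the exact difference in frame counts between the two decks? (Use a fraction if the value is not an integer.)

A emits 24 × 4613 = 110712 frames; B emits 24000/1001 × 4613 = 15816000/143.
Difference = 15816/143 frames (≈ 110.6014); B is behind A.

15816/143 frames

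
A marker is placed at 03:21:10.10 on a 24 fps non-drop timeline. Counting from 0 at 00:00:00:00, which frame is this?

frame 289690

Total seconds to the label: (3 × 3600 + 21 × 60 + 10) = 12070.
Frame index = 12070 × 24 + 10 = 289690.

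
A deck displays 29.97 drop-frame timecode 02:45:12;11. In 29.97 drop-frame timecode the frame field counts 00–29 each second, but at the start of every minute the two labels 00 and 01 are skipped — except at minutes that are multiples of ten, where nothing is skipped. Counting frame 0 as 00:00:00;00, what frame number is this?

As if non-drop at 30 labels/s: (2 × 3600 + 45 × 60 + 12) × 30 + 11 = 297371.
Minute boundaries passed: 165; those not divisible by 10: 165 − 16 = 149; dropped labels = 2 × 149 = 298.
Actual frame index = 297371 − 298 = 297073.

297073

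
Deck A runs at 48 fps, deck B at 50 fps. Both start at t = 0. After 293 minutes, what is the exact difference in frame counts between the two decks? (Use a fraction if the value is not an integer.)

35160 frames

293 min = 17580 s.
A emits 48 × 17580 = 843840 frames; B emits 50 × 17580 = 879000.
Difference = 35160 frames; B is ahead of A.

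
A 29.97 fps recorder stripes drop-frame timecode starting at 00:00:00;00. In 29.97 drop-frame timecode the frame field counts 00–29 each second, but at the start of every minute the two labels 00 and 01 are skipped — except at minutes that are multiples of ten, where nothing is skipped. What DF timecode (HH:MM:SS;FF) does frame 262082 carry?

02:25:44;24

Ten DF minutes hold 17982 frames, so frame 262082 lies in block 14 (frames 251748–269729) with 10334 frames into that block.
The block's first minute is 1800 frames and the rest 1798 each; 10334 frames reaches minute 5, so 14 × 18 + 5 × 2 = 262 labels have been skipped so far.
Adding those back, label number 262082 + 262 = 262344 at 30 labels/s is 8744 s + 24 f = 2 h 25 min 44 s frame 24, i.e. 02:25:44;24.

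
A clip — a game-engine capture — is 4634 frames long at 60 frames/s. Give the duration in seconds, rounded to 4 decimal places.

77.2333 seconds

Running time = 4634 × 1/60 = 2317/30 s ≈ 77.2333 s.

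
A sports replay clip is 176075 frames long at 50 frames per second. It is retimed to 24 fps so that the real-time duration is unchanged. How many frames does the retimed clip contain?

Target frames = source frames × (target rate / source rate) = 176075 × (24)/(50) = 176075 × 12/25 = 84516.

84516 frames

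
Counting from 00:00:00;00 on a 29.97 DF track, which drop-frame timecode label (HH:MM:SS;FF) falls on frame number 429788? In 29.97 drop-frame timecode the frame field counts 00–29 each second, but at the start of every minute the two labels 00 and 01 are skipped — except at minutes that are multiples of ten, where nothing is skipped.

03:59:00;20

Each 10-minute DF block holds 10 × 60 × 30 − 9 × 2 = 17982 frames. 429788 ÷ 17982 → 23 full blocks, remainder 16202.
Within the partial block the first minute is 1800 frames and each further minute 1798, so 9 further minute boundaries passed. Total skipped labels = 18 × 23 + 2 × 9 = 432.
Non-drop label index = 429788 + 432 = 430220; at 30 labels/s that is 03:59:00:20, i.e. DF 03:59:00;20.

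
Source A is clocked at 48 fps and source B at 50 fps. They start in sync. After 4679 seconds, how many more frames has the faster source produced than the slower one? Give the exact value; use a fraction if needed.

9358 frames

A emits 48 × 4679 = 224592 frames; B emits 50 × 4679 = 233950.
Difference = 9358 frames; B is ahead of A.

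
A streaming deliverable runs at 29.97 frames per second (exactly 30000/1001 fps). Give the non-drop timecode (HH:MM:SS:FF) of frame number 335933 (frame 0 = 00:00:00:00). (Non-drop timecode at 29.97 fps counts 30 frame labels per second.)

03:06:37:23

335933 ÷ 30 = 11197 full seconds, remainder 23 frames.
11197 s = 3 h 6 min 37 s.
Timecode: 03:06:37:23.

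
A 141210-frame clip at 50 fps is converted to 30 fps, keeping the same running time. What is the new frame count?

Target frames = source frames × (target rate / source rate) = 141210 × (30)/(50) = 141210 × 3/5 = 84726.

84726 frames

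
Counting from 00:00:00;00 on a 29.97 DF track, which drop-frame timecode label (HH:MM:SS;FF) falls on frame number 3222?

00:01:47;14

Each 10-minute DF block holds 10 × 60 × 30 − 9 × 2 = 17982 frames. 3222 ÷ 17982 → 0 full blocks, remainder 3222.
Within the partial block the first minute is 1800 frames and each further minute 1798, so 1 further minute boundary passed. Total skipped labels = 18 × 0 + 2 × 1 = 2.
Non-drop label index = 3222 + 2 = 3224; at 30 labels/s that is 00:01:47:14, i.e. DF 00:01:47;14.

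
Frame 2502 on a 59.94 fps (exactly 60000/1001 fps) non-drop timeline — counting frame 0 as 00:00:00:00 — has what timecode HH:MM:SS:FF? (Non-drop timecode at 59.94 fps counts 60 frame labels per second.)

00:00:41:42

2502 ÷ 60 = 41 full seconds, remainder 42 frames.
41 s = 0 h 0 min 41 s.
Timecode: 00:00:41:42.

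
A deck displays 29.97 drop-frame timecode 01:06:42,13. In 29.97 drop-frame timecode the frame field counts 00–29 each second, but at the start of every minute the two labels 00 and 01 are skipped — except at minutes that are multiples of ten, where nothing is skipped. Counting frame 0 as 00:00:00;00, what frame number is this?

119953

Complete 10-minute blocks: 6, each 17982 frames → 107892.
Remaining 6 whole minutes in the current block: 1800 + 5 × 1798 = 10790 frames.
Within the current minute: 42 × 30 + 13 − 2 = 1271 (labels ;00/;01 skipped at this minute). Total = 107892 + 10790 + 1271 = 119953.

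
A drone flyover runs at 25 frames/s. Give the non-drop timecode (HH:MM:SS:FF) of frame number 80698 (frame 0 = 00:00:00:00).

00:53:47:23

80698 ÷ 25 = 3227 full seconds, remainder 23 frames.
3227 s = 0 h 53 min 47 s.
Timecode: 00:53:47:23.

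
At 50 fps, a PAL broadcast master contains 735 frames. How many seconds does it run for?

14.7 seconds

Running time = 735 / (50) = 14.7 s.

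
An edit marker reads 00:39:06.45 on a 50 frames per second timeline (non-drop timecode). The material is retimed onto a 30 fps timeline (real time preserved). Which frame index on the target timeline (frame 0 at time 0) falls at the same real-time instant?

Source frame index: (0×3600 + 39×60 + 6) × 50 + 45 = 117345.
Real time: 117345 / (50) = 23469/10 s.
Target frame: (23469/10) × (30) = 70407.

frame 70407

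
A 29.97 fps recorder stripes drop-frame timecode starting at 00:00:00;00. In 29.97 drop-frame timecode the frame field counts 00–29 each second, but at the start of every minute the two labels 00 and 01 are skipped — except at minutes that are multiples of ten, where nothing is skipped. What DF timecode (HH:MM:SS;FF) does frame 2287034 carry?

Ten DF minutes hold 17982 frames, so frame 2287034 lies in block 127 (frames 2283714–2301695) with 3320 frames into that block.
The block's first minute is 1800 frames and the rest 1798 each; 3320 frames reaches minute 1, so 127 × 18 + 1 × 2 = 2288 labels have been skipped so far.
Adding those back, label number 2287034 + 2288 = 2289322 at 30 labels/s is 76310 s + 22 f = 21 h 11 min 50 s frame 22, i.e. 21:11:50;22.

21:11:50;22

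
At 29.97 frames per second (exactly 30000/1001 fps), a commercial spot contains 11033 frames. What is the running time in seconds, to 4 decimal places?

368.1344 seconds

Running time = 11033 × 1001/30000 = 11044033/30000 s ≈ 368.1344 s.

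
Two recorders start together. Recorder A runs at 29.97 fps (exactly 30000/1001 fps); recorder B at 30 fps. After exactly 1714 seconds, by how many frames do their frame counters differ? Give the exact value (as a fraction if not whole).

A emits 30000/1001 × 1714 = 51420000/1001 frames; B emits 30 × 1714 = 51420.
Difference = 51420/1001 frames (≈ 51.3686); B is ahead of A.

51420/1001 frames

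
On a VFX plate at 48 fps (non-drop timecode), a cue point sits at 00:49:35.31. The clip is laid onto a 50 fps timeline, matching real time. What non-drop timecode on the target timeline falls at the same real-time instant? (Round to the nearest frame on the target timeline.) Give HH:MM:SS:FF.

00:49:35:32

Source frame index: (0×3600 + 49×60 + 35) × 48 + 31 = 142831.
Real time: 142831 / (48) = 142831/48 s.
Target frame: (142831/48) × (50) = 3570775/24 ≈ 148782.292 → 148782.
At 50 labels/s: frame 148782 → 00:49:35:32.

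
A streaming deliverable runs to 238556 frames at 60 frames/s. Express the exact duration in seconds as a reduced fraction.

59639/15 seconds

Running time = 238556 ÷ (60) = 238556 × 1/60 = 59639/15 s.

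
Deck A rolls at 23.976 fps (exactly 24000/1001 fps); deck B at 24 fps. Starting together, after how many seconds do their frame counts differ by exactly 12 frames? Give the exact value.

500.5 seconds

The gap grows by |24 − 24000/1001| = 24/1001 frames per second.
Time for a 12-frame gap: 12 ÷ (24/1001) = 500.5 s.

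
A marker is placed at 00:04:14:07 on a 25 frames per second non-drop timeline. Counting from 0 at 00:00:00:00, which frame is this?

6357

Total seconds to the label: (0 × 3600 + 4 × 60 + 14) = 254.
Frame index = 254 × 25 + 7 = 6357.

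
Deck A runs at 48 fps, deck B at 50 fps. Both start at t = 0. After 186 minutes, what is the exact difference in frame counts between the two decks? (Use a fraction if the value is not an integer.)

22320 frames

186 min = 11160 s.
A emits 48 × 11160 = 535680 frames; B emits 50 × 11160 = 558000.
Difference = 22320 frames; B is ahead of A.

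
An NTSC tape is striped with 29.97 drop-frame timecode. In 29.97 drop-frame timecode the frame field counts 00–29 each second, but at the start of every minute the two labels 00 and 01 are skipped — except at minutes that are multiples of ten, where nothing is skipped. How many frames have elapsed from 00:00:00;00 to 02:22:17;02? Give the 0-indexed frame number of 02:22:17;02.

As if non-drop at 30 labels/s: (2 × 3600 + 22 × 60 + 17) × 30 + 2 = 256112.
Minute boundaries passed: 142; those not divisible by 10: 142 − 14 = 128; dropped labels = 2 × 128 = 256.
Actual frame index = 256112 − 256 = 255856.

255856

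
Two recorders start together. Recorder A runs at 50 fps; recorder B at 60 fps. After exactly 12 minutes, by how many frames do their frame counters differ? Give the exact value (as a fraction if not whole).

12 min = 720 s.
A emits 50 × 720 = 36000 frames; B emits 60 × 720 = 43200.
Difference = 7200 frames; B is ahead of A.

7200 frames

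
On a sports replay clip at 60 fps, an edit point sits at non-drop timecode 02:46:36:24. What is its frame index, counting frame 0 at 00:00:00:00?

599784

Total seconds to the label: (2 × 3600 + 46 × 60 + 36) = 9996.
Frame index = 9996 × 60 + 24 = 599784.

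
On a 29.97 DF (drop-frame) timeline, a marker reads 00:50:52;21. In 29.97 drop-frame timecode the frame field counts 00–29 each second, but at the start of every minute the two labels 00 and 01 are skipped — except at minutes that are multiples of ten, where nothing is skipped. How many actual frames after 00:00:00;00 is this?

91491

As if non-drop at 30 labels/s: (0 × 3600 + 50 × 60 + 52) × 30 + 21 = 91581.
Minute boundaries passed: 50; those not divisible by 10: 50 − 5 = 45; dropped labels = 2 × 45 = 90.
Actual frame index = 91581 − 90 = 91491.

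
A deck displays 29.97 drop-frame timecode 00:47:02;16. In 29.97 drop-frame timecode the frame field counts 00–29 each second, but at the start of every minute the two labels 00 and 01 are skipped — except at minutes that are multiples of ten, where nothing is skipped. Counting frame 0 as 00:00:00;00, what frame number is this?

84590

As if non-drop at 30 labels/s: (0 × 3600 + 47 × 60 + 2) × 30 + 16 = 84676.
Minute boundaries passed: 47; those not divisible by 10: 47 − 4 = 43; dropped labels = 2 × 43 = 86.
Actual frame index = 84676 − 86 = 84590.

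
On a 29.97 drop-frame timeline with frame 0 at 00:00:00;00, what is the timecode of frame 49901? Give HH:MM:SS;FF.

Ten DF minutes hold 17982 frames, so frame 49901 lies in block 2 (frames 35964–53945) with 13937 frames into that block.
The block's first minute is 1800 frames and the rest 1798 each; 13937 frames reaches minute 7, so 2 × 18 + 7 × 2 = 50 labels have been skipped so far.
Adding those back, label number 49901 + 50 = 49951 at 30 labels/s is 1665 s + 1 f = 0 h 27 min 45 s frame 1, i.e. 00:27:45;01.

00:27:45;01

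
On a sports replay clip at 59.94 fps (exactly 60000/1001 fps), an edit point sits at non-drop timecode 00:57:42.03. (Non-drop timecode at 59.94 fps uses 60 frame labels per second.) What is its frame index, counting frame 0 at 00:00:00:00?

207723

Total seconds to the label: (0 × 3600 + 57 × 60 + 42) = 3462.
Frame index = 3462 × 60 + 3 = 207723.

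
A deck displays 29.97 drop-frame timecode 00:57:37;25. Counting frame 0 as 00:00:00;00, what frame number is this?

103631

Complete 10-minute blocks: 5, each 17982 frames → 89910.
Remaining 7 whole minutes in the current block: 1800 + 6 × 1798 = 12588 frames.
Within the current minute: 37 × 30 + 25 − 2 = 1133 (labels ;00/;01 skipped at this minute). Total = 89910 + 12588 + 1133 = 103631.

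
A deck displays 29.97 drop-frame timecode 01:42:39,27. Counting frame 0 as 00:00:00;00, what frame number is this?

184613

Complete 10-minute blocks: 10, each 17982 frames → 179820.
Remaining 2 whole minutes in the current block: 1800 + 1 × 1798 = 3598 frames.
Within the current minute: 39 × 30 + 27 − 2 = 1195 (labels ;00/;01 skipped at this minute). Total = 179820 + 3598 + 1195 = 184613.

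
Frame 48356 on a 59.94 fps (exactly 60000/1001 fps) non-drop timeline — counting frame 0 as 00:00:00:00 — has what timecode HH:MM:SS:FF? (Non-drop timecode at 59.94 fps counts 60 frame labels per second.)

00:13:25:56

48356 ÷ 60 = 805 full seconds, remainder 56 frames.
805 s = 0 h 13 min 25 s.
Timecode: 00:13:25:56.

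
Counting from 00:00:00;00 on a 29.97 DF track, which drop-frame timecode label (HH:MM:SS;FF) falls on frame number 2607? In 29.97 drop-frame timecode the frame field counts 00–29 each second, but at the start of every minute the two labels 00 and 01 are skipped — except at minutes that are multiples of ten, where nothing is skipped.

00:01:26;29

Each 10-minute DF block holds 10 × 60 × 30 − 9 × 2 = 17982 frames. 2607 ÷ 17982 → 0 full blocks, remainder 2607.
Within the partial block the first minute is 1800 frames and each further minute 1798, so 1 further minute boundary passed. Total skipped labels = 18 × 0 + 2 × 1 = 2.
Non-drop label index = 2607 + 2 = 2609; at 30 labels/s that is 00:01:26:29, i.e. DF 00:01:26;29.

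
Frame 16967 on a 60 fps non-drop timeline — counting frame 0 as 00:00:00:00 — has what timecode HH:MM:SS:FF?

00:04:42:47

16967 ÷ 60 = 282 full seconds, remainder 47 frames.
282 s = 0 h 4 min 42 s.
Timecode: 00:04:42:47.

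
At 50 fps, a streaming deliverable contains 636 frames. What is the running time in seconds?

12.72 seconds

Running time = 636 / (50) = 12.72 s.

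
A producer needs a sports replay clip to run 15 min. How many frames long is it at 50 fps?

15 min = 900 s.
Frames = 900 × 50 = 45000.

45000 frames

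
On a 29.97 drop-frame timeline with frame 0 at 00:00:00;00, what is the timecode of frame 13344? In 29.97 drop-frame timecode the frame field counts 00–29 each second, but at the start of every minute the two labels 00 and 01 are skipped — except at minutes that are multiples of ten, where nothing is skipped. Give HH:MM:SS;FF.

00:07:25;08

Each 10-minute DF block holds 10 × 60 × 30 − 9 × 2 = 17982 frames. 13344 ÷ 17982 → 0 full blocks, remainder 13344.
Within the partial block the first minute is 1800 frames and each further minute 1798, so 7 further minute boundaries passed. Total skipped labels = 18 × 0 + 2 × 7 = 14.
Non-drop label index = 13344 + 14 = 13358; at 30 labels/s that is 00:07:25:08, i.e. DF 00:07:25;08.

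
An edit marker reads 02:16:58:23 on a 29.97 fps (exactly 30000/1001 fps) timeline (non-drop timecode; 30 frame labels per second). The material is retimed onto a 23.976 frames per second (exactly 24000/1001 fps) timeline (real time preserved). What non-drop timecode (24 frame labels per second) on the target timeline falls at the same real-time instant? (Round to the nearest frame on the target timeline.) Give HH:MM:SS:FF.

Source frame index: (2×3600 + 16×60 + 58) × 30 + 23 = 246563.
Real time: 246563 / (30000/1001) = 246809563/30000 s.
Target frame: (246809563/30000) × (24000/1001) = 986252/5 ≈ 197250.400 → 197250.
At 24 labels/s: frame 197250 → 02:16:58:18.

02:16:58:18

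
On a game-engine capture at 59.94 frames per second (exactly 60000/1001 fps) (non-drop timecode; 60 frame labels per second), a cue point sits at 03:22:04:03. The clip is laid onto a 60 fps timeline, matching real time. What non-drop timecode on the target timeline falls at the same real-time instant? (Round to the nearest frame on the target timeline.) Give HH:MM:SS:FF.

Source frame index: (3×3600 + 22×60 + 4) × 60 + 3 = 727443.
Real time: 727443 / (60000/1001) = 242723481/20000 s.
Target frame: (242723481/20000) × (60) = 728170443/1000 ≈ 728170.443 → 728170.
At 60 labels/s: frame 728170 → 03:22:16:10.

03:22:16:10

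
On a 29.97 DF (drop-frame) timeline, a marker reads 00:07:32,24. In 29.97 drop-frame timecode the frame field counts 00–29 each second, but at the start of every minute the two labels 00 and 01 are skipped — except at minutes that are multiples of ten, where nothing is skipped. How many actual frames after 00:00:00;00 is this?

13570

As if non-drop at 30 labels/s: (0 × 3600 + 7 × 60 + 32) × 30 + 24 = 13584.
Minute boundaries passed: 7; those not divisible by 10: 7 − 0 = 7; dropped labels = 2 × 7 = 14.
Actual frame index = 13584 − 14 = 13570.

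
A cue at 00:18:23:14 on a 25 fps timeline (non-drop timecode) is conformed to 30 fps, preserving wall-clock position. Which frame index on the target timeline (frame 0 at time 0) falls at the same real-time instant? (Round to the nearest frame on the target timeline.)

frame 33107

Source frame index: (0×3600 + 18×60 + 23) × 25 + 14 = 27589.
Real time: 27589 / (25) = 27589/25 s.
Target frame: (27589/25) × (30) = 165534/5 ≈ 33106.800 → 33107.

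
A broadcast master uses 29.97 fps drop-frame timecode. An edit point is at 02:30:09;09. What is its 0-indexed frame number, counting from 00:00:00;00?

As if non-drop at 30 labels/s: (2 × 3600 + 30 × 60 + 9) × 30 + 9 = 270279.
Minute boundaries passed: 150; those not divisible by 10: 150 − 15 = 135; dropped labels = 2 × 135 = 270.
Actual frame index = 270279 − 270 = 270009.

270009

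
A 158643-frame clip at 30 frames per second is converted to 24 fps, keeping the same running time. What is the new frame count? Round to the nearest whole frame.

Frames at target rate = 158643 × (24) / (30) = 634572/5 ≈ 126914.400.
Nearest whole frame: 126914.

126914 frames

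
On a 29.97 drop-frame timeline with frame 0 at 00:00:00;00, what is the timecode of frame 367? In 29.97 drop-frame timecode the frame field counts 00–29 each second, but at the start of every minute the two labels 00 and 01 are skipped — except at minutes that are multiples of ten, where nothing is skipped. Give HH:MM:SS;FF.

Ten DF minutes hold 17982 frames, so frame 367 lies in block 0 (frames 0–17981) with 367 frames into that block.
The block's first minute is 1800 frames and the rest 1798 each; 367 frames reaches minute 0, so 0 × 18 + 0 × 2 = 0 labels have been skipped so far.
Adding those back, label number 367 + 0 = 367 at 30 labels/s is 12 s + 7 f = 0 h 0 min 12 s frame 7, i.e. 00:00:12;07.

00:00:12;07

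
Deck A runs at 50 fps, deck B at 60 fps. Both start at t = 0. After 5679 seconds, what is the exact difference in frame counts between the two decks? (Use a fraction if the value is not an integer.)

56790 frames

A emits 50 × 5679 = 283950 frames; B emits 60 × 5679 = 340740.
Difference = 56790 frames; B is ahead of A.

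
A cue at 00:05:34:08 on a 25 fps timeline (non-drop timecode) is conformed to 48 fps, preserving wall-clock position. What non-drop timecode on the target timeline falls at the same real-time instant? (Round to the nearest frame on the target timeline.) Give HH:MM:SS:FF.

Source frame index: (0×3600 + 5×60 + 34) × 25 + 8 = 8358.
Real time: 8358 / (25) = 8358/25 s.
Target frame: (8358/25) × (48) = 401184/25 ≈ 16047.360 → 16047.
At 48 labels/s: frame 16047 → 00:05:34:15.

00:05:34:15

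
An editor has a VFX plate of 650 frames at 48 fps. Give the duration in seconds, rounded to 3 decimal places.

13.542 seconds

Running time = 650 × 1/48 = 325/24 s ≈ 13.542 s.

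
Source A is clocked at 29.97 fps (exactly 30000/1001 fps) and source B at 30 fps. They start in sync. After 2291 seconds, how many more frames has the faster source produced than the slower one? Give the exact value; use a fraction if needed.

68730/1001 frames

A emits 30000/1001 × 2291 = 68730000/1001 frames; B emits 30 × 2291 = 68730.
Difference = 68730/1001 frames (≈ 68.6613); B is ahead of A.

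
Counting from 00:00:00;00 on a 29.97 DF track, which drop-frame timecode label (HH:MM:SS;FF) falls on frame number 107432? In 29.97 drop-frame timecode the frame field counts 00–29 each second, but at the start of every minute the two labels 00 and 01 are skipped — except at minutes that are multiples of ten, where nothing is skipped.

Each 10-minute DF block holds 10 × 60 × 30 − 9 × 2 = 17982 frames. 107432 ÷ 17982 → 5 full blocks, remainder 17522.
Within the partial block the first minute is 1800 frames and each further minute 1798, so 9 further minute boundaries passed. Total skipped labels = 18 × 5 + 2 × 9 = 108.
Non-drop label index = 107432 + 108 = 107540; at 30 labels/s that is 00:59:44:20, i.e. DF 00:59:44;20.

00:59:44;20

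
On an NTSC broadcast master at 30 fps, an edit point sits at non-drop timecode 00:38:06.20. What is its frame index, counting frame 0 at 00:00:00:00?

Total seconds to the label: (0 × 3600 + 38 × 60 + 6) = 2286.
Frame index = 2286 × 30 + 20 = 68600.

68600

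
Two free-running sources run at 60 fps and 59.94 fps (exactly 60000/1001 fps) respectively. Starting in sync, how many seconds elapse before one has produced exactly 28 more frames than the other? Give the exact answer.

7007/15 seconds

The gap grows by |60000/1001 − 60| = 60/1001 frames per second.
Time for a 28-frame gap: 28 ÷ (60/1001) = 7007/15 s.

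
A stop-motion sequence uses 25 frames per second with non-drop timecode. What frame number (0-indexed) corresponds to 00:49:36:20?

74420

Total seconds to the label: (0 × 3600 + 49 × 60 + 36) = 2976.
Frame index = 2976 × 25 + 20 = 74420.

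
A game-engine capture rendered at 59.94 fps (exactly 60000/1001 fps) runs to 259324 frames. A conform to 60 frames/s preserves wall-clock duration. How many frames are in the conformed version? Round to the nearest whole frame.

Frames at target rate = 259324 × (60) / (60000/1001) = 64895831/250 ≈ 259583.324.
Nearest whole frame: 259583.

259583 frames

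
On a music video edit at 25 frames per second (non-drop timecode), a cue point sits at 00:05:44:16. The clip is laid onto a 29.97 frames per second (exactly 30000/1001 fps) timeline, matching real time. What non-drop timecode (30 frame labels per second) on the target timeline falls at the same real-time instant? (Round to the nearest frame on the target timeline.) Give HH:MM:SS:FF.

00:05:44:09

Source frame index: (0×3600 + 5×60 + 44) × 25 + 16 = 8616.
Real time: 8616 / (25) = 8616/25 s.
Target frame: (8616/25) × (30000/1001) = 10339200/1001 ≈ 10328.871 → 10329.
At 30 labels/s: frame 10329 → 00:05:44:09.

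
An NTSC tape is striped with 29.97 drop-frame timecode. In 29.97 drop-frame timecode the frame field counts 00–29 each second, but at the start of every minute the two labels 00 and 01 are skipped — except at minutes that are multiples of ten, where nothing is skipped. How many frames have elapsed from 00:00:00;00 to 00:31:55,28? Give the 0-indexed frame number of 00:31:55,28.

As if non-drop at 30 labels/s: (0 × 3600 + 31 × 60 + 55) × 30 + 28 = 57478.
Minute boundaries passed: 31; those not divisible by 10: 31 − 3 = 28; dropped labels = 2 × 28 = 56.
Actual frame index = 57478 − 56 = 57422.

57422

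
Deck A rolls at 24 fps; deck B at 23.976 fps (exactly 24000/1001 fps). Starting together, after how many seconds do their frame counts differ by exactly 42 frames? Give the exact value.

The gap grows by |24000/1001 − 24| = 24/1001 frames per second.
Time for a 42-frame gap: 42 ÷ (24/1001) = 1751.75 s.

1751.75 seconds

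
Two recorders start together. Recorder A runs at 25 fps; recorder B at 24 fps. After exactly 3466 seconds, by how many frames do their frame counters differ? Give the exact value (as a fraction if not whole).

A emits 25 × 3466 = 86650 frames; B emits 24 × 3466 = 83184.
Difference = 3466 frames; B is behind A.

3466 frames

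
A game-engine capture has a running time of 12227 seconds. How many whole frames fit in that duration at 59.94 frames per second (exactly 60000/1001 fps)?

732887 frames

Frames = 12227 × 60000/1001 = 733620000/1001 ≈ 732887.1129.
Complete frames: 732887.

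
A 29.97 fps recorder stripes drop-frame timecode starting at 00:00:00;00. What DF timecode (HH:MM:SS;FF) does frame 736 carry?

Ten DF minutes hold 17982 frames, so frame 736 lies in block 0 (frames 0–17981) with 736 frames into that block.
The block's first minute is 1800 frames and the rest 1798 each; 736 frames reaches minute 0, so 0 × 18 + 0 × 2 = 0 labels have been skipped so far.
Adding those back, label number 736 + 0 = 736 at 30 labels/s is 24 s + 16 f = 0 h 0 min 24 s frame 16, i.e. 00:00:24;16.

00:00:24;16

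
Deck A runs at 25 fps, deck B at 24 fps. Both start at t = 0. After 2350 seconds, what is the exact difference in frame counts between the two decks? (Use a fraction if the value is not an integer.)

2350 frames

A emits 25 × 2350 = 58750 frames; B emits 24 × 2350 = 56400.
Difference = 2350 frames; B is behind A.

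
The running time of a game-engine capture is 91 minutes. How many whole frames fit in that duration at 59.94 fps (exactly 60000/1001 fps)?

91 min = 5460 s.
Frames = 5460 × 60000/1001 = 3600000/11 ≈ 327272.7273.
Complete frames: 327272.

327272 frames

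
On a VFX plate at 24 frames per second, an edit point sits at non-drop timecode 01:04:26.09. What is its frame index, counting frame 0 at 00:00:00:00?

Total seconds to the label: (1 × 3600 + 4 × 60 + 26) = 3866.
Frame index = 3866 × 24 + 9 = 92793.

92793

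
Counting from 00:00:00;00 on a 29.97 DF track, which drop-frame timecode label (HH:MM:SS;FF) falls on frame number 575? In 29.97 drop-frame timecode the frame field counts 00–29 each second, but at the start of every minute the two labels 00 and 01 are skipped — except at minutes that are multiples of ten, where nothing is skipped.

00:00:19;05

Ten DF minutes hold 17982 frames, so frame 575 lies in block 0 (frames 0–17981) with 575 frames into that block.
The block's first minute is 1800 frames and the rest 1798 each; 575 frames reaches minute 0, so 0 × 18 + 0 × 2 = 0 labels have been skipped so far.
Adding those back, label number 575 + 0 = 575 at 30 labels/s is 19 s + 5 f = 0 h 0 min 19 s frame 5, i.e. 00:00:19;05.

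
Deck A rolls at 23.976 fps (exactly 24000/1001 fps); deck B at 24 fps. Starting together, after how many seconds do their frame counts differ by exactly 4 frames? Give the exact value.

1001/6 seconds

The gap grows by |24 − 24000/1001| = 24/1001 frames per second.
Time for a 4-frame gap: 4 ÷ (24/1001) = 1001/6 s.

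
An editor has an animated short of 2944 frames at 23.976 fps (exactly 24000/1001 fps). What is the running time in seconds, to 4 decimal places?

122.7893 seconds

Running time = 2944 × 1001/24000 = 46046/375 s ≈ 122.7893 s.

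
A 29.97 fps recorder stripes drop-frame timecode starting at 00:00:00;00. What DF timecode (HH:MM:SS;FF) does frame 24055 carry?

Ten DF minutes hold 17982 frames, so frame 24055 lies in block 1 (frames 17982–35963) with 6073 frames into that block.
The block's first minute is 1800 frames and the rest 1798 each; 6073 frames reaches minute 3, so 1 × 18 + 3 × 2 = 24 labels have been skipped so far.
Adding those back, label number 24055 + 24 = 24079 at 30 labels/s is 802 s + 19 f = 0 h 13 min 22 s frame 19, i.e. 00:13:22;19.

00:13:22;19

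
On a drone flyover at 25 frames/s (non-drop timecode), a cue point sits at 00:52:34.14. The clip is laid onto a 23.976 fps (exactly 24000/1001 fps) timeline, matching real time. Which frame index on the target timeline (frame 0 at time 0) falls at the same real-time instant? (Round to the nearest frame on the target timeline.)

frame 75634

Source frame index: (0×3600 + 52×60 + 34) × 25 + 14 = 78864.
Real time: 78864 / (25) = 78864/25 s.
Target frame: (78864/25) × (24000/1001) = 75709440/1001 ≈ 75633.806 → 75634.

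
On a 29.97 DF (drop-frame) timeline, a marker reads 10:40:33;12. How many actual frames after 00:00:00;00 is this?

1151850

As if non-drop at 30 labels/s: (10 × 3600 + 40 × 60 + 33) × 30 + 12 = 1153002.
Minute boundaries passed: 640; those not divisible by 10: 640 − 64 = 576; dropped labels = 2 × 576 = 1152.
Actual frame index = 1153002 − 1152 = 1151850.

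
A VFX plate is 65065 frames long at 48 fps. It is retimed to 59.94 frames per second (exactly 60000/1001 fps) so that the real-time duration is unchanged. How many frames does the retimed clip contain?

Target frames = source frames × (target rate / source rate) = 65065 × (60000/1001)/(48) = 65065 × 1250/1001 = 81250.

81250 frames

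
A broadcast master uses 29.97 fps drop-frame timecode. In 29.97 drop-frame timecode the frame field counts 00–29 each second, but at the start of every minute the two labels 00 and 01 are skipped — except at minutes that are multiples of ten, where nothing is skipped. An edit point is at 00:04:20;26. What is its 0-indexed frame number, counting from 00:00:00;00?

7818

Complete 10-minute blocks: 0, each 17982 frames → 0.
Remaining 4 whole minutes in the current block: 1800 + 3 × 1798 = 7194 frames.
Within the current minute: 20 × 30 + 26 − 2 = 624 (labels ;00/;01 skipped at this minute). Total = 0 + 7194 + 624 = 7818.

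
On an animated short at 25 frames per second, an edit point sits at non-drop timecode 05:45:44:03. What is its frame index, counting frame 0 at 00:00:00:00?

Total seconds to the label: (5 × 3600 + 45 × 60 + 44) = 20744.
Frame index = 20744 × 25 + 3 = 518603.

frame 518603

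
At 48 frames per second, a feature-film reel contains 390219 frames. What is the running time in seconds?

8129.5625 seconds

Running time = 390219 / (48) = 8129.5625 s.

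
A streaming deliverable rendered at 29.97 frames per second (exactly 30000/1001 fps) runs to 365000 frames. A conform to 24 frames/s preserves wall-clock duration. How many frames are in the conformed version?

292292 frames

Target frames = source frames × (target rate / source rate) = 365000 × (24)/(30000/1001) = 365000 × 1001/1250 = 292292.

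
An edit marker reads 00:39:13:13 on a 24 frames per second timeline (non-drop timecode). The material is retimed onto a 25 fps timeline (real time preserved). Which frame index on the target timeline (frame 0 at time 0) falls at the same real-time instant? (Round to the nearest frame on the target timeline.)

Source frame index: (0×3600 + 39×60 + 13) × 24 + 13 = 56485.
Real time: 56485 / (24) = 56485/24 s.
Target frame: (56485/24) × (25) = 1412125/24 ≈ 58838.542 → 58839.

frame 58839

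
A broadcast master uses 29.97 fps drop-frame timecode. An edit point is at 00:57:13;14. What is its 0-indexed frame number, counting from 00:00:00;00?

102900

As if non-drop at 30 labels/s: (0 × 3600 + 57 × 60 + 13) × 30 + 14 = 103004.
Minute boundaries passed: 57; those not divisible by 10: 57 − 5 = 52; dropped labels = 2 × 52 = 104.
Actual frame index = 103004 − 104 = 102900.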